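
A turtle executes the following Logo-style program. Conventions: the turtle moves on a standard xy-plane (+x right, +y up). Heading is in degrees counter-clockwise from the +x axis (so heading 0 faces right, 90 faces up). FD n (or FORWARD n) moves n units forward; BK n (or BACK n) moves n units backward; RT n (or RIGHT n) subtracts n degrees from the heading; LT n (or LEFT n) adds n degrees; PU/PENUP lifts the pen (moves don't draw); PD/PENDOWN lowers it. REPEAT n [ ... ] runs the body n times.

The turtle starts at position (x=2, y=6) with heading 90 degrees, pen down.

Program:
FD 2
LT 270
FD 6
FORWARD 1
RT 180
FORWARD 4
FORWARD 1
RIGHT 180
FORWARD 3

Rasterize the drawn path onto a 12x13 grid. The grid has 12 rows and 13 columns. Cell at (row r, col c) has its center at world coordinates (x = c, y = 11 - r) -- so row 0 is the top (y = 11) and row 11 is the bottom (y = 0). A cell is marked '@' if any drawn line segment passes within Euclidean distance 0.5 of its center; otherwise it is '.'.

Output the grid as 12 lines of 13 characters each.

Segment 0: (2,6) -> (2,8)
Segment 1: (2,8) -> (8,8)
Segment 2: (8,8) -> (9,8)
Segment 3: (9,8) -> (5,8)
Segment 4: (5,8) -> (4,8)
Segment 5: (4,8) -> (7,8)

Answer: .............
.............
.............
..@@@@@@@@...
..@..........
..@..........
.............
.............
.............
.............
.............
.............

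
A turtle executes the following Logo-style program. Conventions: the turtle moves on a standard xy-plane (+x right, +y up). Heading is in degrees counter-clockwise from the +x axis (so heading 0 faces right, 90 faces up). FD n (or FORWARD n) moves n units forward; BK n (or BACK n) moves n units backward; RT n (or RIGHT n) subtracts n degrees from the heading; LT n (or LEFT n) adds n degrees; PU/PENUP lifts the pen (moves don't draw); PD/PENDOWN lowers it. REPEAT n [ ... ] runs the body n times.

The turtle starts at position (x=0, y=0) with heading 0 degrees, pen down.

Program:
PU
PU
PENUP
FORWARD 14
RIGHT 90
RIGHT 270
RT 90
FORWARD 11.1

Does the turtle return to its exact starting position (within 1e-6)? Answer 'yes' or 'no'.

Executing turtle program step by step:
Start: pos=(0,0), heading=0, pen down
PU: pen up
PU: pen up
PU: pen up
FD 14: (0,0) -> (14,0) [heading=0, move]
RT 90: heading 0 -> 270
RT 270: heading 270 -> 0
RT 90: heading 0 -> 270
FD 11.1: (14,0) -> (14,-11.1) [heading=270, move]
Final: pos=(14,-11.1), heading=270, 0 segment(s) drawn

Start position: (0, 0)
Final position: (14, -11.1)
Distance = 17.866; >= 1e-6 -> NOT closed

Answer: no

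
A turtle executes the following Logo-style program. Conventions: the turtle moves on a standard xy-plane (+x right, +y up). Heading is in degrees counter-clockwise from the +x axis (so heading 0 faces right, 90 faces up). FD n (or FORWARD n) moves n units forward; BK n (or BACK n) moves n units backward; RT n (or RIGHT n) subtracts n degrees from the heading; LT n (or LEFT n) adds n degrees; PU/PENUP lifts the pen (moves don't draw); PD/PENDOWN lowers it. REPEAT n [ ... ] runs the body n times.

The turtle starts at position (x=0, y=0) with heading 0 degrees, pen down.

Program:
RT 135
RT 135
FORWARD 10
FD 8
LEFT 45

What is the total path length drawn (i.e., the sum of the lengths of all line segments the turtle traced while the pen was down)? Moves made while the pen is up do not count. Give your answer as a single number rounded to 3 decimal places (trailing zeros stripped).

Executing turtle program step by step:
Start: pos=(0,0), heading=0, pen down
RT 135: heading 0 -> 225
RT 135: heading 225 -> 90
FD 10: (0,0) -> (0,10) [heading=90, draw]
FD 8: (0,10) -> (0,18) [heading=90, draw]
LT 45: heading 90 -> 135
Final: pos=(0,18), heading=135, 2 segment(s) drawn

Segment lengths:
  seg 1: (0,0) -> (0,10), length = 10
  seg 2: (0,10) -> (0,18), length = 8
Total = 18

Answer: 18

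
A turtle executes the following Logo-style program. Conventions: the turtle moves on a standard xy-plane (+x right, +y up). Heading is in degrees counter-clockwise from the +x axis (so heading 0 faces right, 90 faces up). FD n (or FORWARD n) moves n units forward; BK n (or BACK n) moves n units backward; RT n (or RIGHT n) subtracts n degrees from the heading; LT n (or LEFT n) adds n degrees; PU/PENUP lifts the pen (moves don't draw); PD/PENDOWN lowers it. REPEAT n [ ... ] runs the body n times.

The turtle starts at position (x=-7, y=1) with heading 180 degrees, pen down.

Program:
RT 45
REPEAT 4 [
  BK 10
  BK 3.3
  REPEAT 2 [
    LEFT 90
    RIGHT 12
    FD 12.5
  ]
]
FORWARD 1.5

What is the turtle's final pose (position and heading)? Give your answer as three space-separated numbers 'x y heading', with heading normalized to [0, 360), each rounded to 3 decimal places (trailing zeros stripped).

Answer: 12.822 -8.417 39

Derivation:
Executing turtle program step by step:
Start: pos=(-7,1), heading=180, pen down
RT 45: heading 180 -> 135
REPEAT 4 [
  -- iteration 1/4 --
  BK 10: (-7,1) -> (0.071,-6.071) [heading=135, draw]
  BK 3.3: (0.071,-6.071) -> (2.405,-8.405) [heading=135, draw]
  REPEAT 2 [
    -- iteration 1/2 --
    LT 90: heading 135 -> 225
    RT 12: heading 225 -> 213
    FD 12.5: (2.405,-8.405) -> (-8.079,-15.213) [heading=213, draw]
    -- iteration 2/2 --
    LT 90: heading 213 -> 303
    RT 12: heading 303 -> 291
    FD 12.5: (-8.079,-15.213) -> (-3.599,-26.882) [heading=291, draw]
  ]
  -- iteration 2/4 --
  BK 10: (-3.599,-26.882) -> (-7.183,-17.546) [heading=291, draw]
  BK 3.3: (-7.183,-17.546) -> (-8.366,-14.466) [heading=291, draw]
  REPEAT 2 [
    -- iteration 1/2 --
    LT 90: heading 291 -> 21
    RT 12: heading 21 -> 9
    FD 12.5: (-8.366,-14.466) -> (3.981,-12.51) [heading=9, draw]
    -- iteration 2/2 --
    LT 90: heading 9 -> 99
    RT 12: heading 99 -> 87
    FD 12.5: (3.981,-12.51) -> (4.635,-0.027) [heading=87, draw]
  ]
  -- iteration 3/4 --
  BK 10: (4.635,-0.027) -> (4.111,-10.014) [heading=87, draw]
  BK 3.3: (4.111,-10.014) -> (3.939,-13.309) [heading=87, draw]
  REPEAT 2 [
    -- iteration 1/2 --
    LT 90: heading 87 -> 177
    RT 12: heading 177 -> 165
    FD 12.5: (3.939,-13.309) -> (-8.135,-10.074) [heading=165, draw]
    -- iteration 2/2 --
    LT 90: heading 165 -> 255
    RT 12: heading 255 -> 243
    FD 12.5: (-8.135,-10.074) -> (-13.81,-21.211) [heading=243, draw]
  ]
  -- iteration 4/4 --
  BK 10: (-13.81,-21.211) -> (-9.27,-12.301) [heading=243, draw]
  BK 3.3: (-9.27,-12.301) -> (-7.772,-9.361) [heading=243, draw]
  REPEAT 2 [
    -- iteration 1/2 --
    LT 90: heading 243 -> 333
    RT 12: heading 333 -> 321
    FD 12.5: (-7.772,-9.361) -> (1.942,-17.228) [heading=321, draw]
    -- iteration 2/2 --
    LT 90: heading 321 -> 51
    RT 12: heading 51 -> 39
    FD 12.5: (1.942,-17.228) -> (11.656,-9.361) [heading=39, draw]
  ]
]
FD 1.5: (11.656,-9.361) -> (12.822,-8.417) [heading=39, draw]
Final: pos=(12.822,-8.417), heading=39, 17 segment(s) drawn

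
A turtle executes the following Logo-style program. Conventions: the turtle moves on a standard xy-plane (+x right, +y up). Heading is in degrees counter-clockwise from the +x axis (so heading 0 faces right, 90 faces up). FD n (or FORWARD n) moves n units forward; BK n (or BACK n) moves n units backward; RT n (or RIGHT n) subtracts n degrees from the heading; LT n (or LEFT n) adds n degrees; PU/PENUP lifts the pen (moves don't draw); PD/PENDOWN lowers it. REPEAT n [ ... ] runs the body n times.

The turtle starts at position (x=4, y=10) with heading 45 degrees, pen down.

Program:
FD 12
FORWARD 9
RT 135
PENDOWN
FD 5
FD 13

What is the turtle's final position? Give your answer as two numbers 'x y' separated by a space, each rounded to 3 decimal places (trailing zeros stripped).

Answer: 18.849 6.849

Derivation:
Executing turtle program step by step:
Start: pos=(4,10), heading=45, pen down
FD 12: (4,10) -> (12.485,18.485) [heading=45, draw]
FD 9: (12.485,18.485) -> (18.849,24.849) [heading=45, draw]
RT 135: heading 45 -> 270
PD: pen down
FD 5: (18.849,24.849) -> (18.849,19.849) [heading=270, draw]
FD 13: (18.849,19.849) -> (18.849,6.849) [heading=270, draw]
Final: pos=(18.849,6.849), heading=270, 4 segment(s) drawn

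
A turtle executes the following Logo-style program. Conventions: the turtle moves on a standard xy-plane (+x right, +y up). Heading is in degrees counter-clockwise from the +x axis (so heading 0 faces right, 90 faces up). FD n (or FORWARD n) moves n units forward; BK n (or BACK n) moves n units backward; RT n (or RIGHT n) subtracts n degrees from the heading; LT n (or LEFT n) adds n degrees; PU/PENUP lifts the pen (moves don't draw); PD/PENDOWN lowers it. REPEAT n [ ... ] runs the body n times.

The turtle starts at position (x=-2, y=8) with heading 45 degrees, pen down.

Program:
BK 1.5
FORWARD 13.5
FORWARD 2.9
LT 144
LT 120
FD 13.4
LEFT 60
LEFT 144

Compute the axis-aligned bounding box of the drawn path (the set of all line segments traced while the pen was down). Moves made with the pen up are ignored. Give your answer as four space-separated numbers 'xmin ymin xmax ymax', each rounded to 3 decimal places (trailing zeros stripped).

Executing turtle program step by step:
Start: pos=(-2,8), heading=45, pen down
BK 1.5: (-2,8) -> (-3.061,6.939) [heading=45, draw]
FD 13.5: (-3.061,6.939) -> (6.485,16.485) [heading=45, draw]
FD 2.9: (6.485,16.485) -> (8.536,18.536) [heading=45, draw]
LT 144: heading 45 -> 189
LT 120: heading 189 -> 309
FD 13.4: (8.536,18.536) -> (16.969,8.122) [heading=309, draw]
LT 60: heading 309 -> 9
LT 144: heading 9 -> 153
Final: pos=(16.969,8.122), heading=153, 4 segment(s) drawn

Segment endpoints: x in {-3.061, -2, 6.485, 8.536, 16.969}, y in {6.939, 8, 8.122, 16.485, 18.536}
xmin=-3.061, ymin=6.939, xmax=16.969, ymax=18.536

Answer: -3.061 6.939 16.969 18.536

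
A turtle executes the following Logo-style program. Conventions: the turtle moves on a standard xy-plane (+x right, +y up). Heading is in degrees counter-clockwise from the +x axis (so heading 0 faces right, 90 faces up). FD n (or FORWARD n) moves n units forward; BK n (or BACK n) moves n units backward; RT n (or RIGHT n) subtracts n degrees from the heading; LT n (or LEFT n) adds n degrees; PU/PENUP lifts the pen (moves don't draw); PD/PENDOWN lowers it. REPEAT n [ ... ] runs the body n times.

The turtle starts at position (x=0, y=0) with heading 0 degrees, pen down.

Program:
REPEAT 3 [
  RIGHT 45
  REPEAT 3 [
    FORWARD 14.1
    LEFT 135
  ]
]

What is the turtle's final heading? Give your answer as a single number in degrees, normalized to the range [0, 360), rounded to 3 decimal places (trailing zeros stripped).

Answer: 0

Derivation:
Executing turtle program step by step:
Start: pos=(0,0), heading=0, pen down
REPEAT 3 [
  -- iteration 1/3 --
  RT 45: heading 0 -> 315
  REPEAT 3 [
    -- iteration 1/3 --
    FD 14.1: (0,0) -> (9.97,-9.97) [heading=315, draw]
    LT 135: heading 315 -> 90
    -- iteration 2/3 --
    FD 14.1: (9.97,-9.97) -> (9.97,4.13) [heading=90, draw]
    LT 135: heading 90 -> 225
    -- iteration 3/3 --
    FD 14.1: (9.97,4.13) -> (0,-5.84) [heading=225, draw]
    LT 135: heading 225 -> 0
  ]
  -- iteration 2/3 --
  RT 45: heading 0 -> 315
  REPEAT 3 [
    -- iteration 1/3 --
    FD 14.1: (0,-5.84) -> (9.97,-15.811) [heading=315, draw]
    LT 135: heading 315 -> 90
    -- iteration 2/3 --
    FD 14.1: (9.97,-15.811) -> (9.97,-1.711) [heading=90, draw]
    LT 135: heading 90 -> 225
    -- iteration 3/3 --
    FD 14.1: (9.97,-1.711) -> (0,-11.681) [heading=225, draw]
    LT 135: heading 225 -> 0
  ]
  -- iteration 3/3 --
  RT 45: heading 0 -> 315
  REPEAT 3 [
    -- iteration 1/3 --
    FD 14.1: (0,-11.681) -> (9.97,-21.651) [heading=315, draw]
    LT 135: heading 315 -> 90
    -- iteration 2/3 --
    FD 14.1: (9.97,-21.651) -> (9.97,-7.551) [heading=90, draw]
    LT 135: heading 90 -> 225
    -- iteration 3/3 --
    FD 14.1: (9.97,-7.551) -> (0,-17.521) [heading=225, draw]
    LT 135: heading 225 -> 0
  ]
]
Final: pos=(0,-17.521), heading=0, 9 segment(s) drawn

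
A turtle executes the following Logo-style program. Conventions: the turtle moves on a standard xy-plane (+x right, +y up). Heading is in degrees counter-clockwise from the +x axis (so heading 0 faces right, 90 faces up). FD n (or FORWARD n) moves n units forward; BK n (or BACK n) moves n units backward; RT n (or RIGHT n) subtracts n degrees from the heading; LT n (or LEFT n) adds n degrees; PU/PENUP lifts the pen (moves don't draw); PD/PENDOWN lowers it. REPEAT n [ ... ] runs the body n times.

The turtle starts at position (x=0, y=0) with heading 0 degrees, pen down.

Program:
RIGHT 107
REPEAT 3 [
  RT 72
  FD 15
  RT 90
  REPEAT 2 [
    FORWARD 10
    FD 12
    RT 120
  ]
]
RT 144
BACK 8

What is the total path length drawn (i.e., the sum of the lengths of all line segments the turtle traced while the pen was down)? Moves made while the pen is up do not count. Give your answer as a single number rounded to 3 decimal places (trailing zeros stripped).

Answer: 185

Derivation:
Executing turtle program step by step:
Start: pos=(0,0), heading=0, pen down
RT 107: heading 0 -> 253
REPEAT 3 [
  -- iteration 1/3 --
  RT 72: heading 253 -> 181
  FD 15: (0,0) -> (-14.998,-0.262) [heading=181, draw]
  RT 90: heading 181 -> 91
  REPEAT 2 [
    -- iteration 1/2 --
    FD 10: (-14.998,-0.262) -> (-15.172,9.737) [heading=91, draw]
    FD 12: (-15.172,9.737) -> (-15.382,21.735) [heading=91, draw]
    RT 120: heading 91 -> 331
    -- iteration 2/2 --
    FD 10: (-15.382,21.735) -> (-6.635,16.887) [heading=331, draw]
    FD 12: (-6.635,16.887) -> (3.86,11.069) [heading=331, draw]
    RT 120: heading 331 -> 211
  ]
  -- iteration 2/3 --
  RT 72: heading 211 -> 139
  FD 15: (3.86,11.069) -> (-7.461,20.91) [heading=139, draw]
  RT 90: heading 139 -> 49
  REPEAT 2 [
    -- iteration 1/2 --
    FD 10: (-7.461,20.91) -> (-0.9,28.457) [heading=49, draw]
    FD 12: (-0.9,28.457) -> (6.973,37.514) [heading=49, draw]
    RT 120: heading 49 -> 289
    -- iteration 2/2 --
    FD 10: (6.973,37.514) -> (10.228,28.058) [heading=289, draw]
    FD 12: (10.228,28.058) -> (14.135,16.712) [heading=289, draw]
    RT 120: heading 289 -> 169
  ]
  -- iteration 3/3 --
  RT 72: heading 169 -> 97
  FD 15: (14.135,16.712) -> (12.307,31.6) [heading=97, draw]
  RT 90: heading 97 -> 7
  REPEAT 2 [
    -- iteration 1/2 --
    FD 10: (12.307,31.6) -> (22.233,32.819) [heading=7, draw]
    FD 12: (22.233,32.819) -> (34.143,34.281) [heading=7, draw]
    RT 120: heading 7 -> 247
    -- iteration 2/2 --
    FD 10: (34.143,34.281) -> (30.236,25.076) [heading=247, draw]
    FD 12: (30.236,25.076) -> (25.547,14.03) [heading=247, draw]
    RT 120: heading 247 -> 127
  ]
]
RT 144: heading 127 -> 343
BK 8: (25.547,14.03) -> (17.897,16.369) [heading=343, draw]
Final: pos=(17.897,16.369), heading=343, 16 segment(s) drawn

Segment lengths:
  seg 1: (0,0) -> (-14.998,-0.262), length = 15
  seg 2: (-14.998,-0.262) -> (-15.172,9.737), length = 10
  seg 3: (-15.172,9.737) -> (-15.382,21.735), length = 12
  seg 4: (-15.382,21.735) -> (-6.635,16.887), length = 10
  seg 5: (-6.635,16.887) -> (3.86,11.069), length = 12
  seg 6: (3.86,11.069) -> (-7.461,20.91), length = 15
  seg 7: (-7.461,20.91) -> (-0.9,28.457), length = 10
  seg 8: (-0.9,28.457) -> (6.973,37.514), length = 12
  seg 9: (6.973,37.514) -> (10.228,28.058), length = 10
  seg 10: (10.228,28.058) -> (14.135,16.712), length = 12
  seg 11: (14.135,16.712) -> (12.307,31.6), length = 15
  seg 12: (12.307,31.6) -> (22.233,32.819), length = 10
  seg 13: (22.233,32.819) -> (34.143,34.281), length = 12
  seg 14: (34.143,34.281) -> (30.236,25.076), length = 10
  seg 15: (30.236,25.076) -> (25.547,14.03), length = 12
  seg 16: (25.547,14.03) -> (17.897,16.369), length = 8
Total = 185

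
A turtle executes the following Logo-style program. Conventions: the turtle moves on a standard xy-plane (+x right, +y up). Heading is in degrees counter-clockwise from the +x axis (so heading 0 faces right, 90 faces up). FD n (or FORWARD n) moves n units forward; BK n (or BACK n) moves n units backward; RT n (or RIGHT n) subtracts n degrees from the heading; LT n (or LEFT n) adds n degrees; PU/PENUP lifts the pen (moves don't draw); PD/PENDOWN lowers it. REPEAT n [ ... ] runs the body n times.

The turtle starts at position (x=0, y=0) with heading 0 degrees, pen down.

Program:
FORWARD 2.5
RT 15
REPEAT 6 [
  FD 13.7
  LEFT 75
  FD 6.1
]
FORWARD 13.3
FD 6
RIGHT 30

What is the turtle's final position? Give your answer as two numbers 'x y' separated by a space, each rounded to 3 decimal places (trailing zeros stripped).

Answer: 25.984 23.111

Derivation:
Executing turtle program step by step:
Start: pos=(0,0), heading=0, pen down
FD 2.5: (0,0) -> (2.5,0) [heading=0, draw]
RT 15: heading 0 -> 345
REPEAT 6 [
  -- iteration 1/6 --
  FD 13.7: (2.5,0) -> (15.733,-3.546) [heading=345, draw]
  LT 75: heading 345 -> 60
  FD 6.1: (15.733,-3.546) -> (18.783,1.737) [heading=60, draw]
  -- iteration 2/6 --
  FD 13.7: (18.783,1.737) -> (25.633,13.601) [heading=60, draw]
  LT 75: heading 60 -> 135
  FD 6.1: (25.633,13.601) -> (21.32,17.915) [heading=135, draw]
  -- iteration 3/6 --
  FD 13.7: (21.32,17.915) -> (11.632,27.602) [heading=135, draw]
  LT 75: heading 135 -> 210
  FD 6.1: (11.632,27.602) -> (6.35,24.552) [heading=210, draw]
  -- iteration 4/6 --
  FD 13.7: (6.35,24.552) -> (-5.515,17.702) [heading=210, draw]
  LT 75: heading 210 -> 285
  FD 6.1: (-5.515,17.702) -> (-3.936,11.81) [heading=285, draw]
  -- iteration 5/6 --
  FD 13.7: (-3.936,11.81) -> (-0.39,-1.423) [heading=285, draw]
  LT 75: heading 285 -> 0
  FD 6.1: (-0.39,-1.423) -> (5.71,-1.423) [heading=0, draw]
  -- iteration 6/6 --
  FD 13.7: (5.71,-1.423) -> (19.41,-1.423) [heading=0, draw]
  LT 75: heading 0 -> 75
  FD 6.1: (19.41,-1.423) -> (20.989,4.469) [heading=75, draw]
]
FD 13.3: (20.989,4.469) -> (24.431,17.316) [heading=75, draw]
FD 6: (24.431,17.316) -> (25.984,23.111) [heading=75, draw]
RT 30: heading 75 -> 45
Final: pos=(25.984,23.111), heading=45, 15 segment(s) drawn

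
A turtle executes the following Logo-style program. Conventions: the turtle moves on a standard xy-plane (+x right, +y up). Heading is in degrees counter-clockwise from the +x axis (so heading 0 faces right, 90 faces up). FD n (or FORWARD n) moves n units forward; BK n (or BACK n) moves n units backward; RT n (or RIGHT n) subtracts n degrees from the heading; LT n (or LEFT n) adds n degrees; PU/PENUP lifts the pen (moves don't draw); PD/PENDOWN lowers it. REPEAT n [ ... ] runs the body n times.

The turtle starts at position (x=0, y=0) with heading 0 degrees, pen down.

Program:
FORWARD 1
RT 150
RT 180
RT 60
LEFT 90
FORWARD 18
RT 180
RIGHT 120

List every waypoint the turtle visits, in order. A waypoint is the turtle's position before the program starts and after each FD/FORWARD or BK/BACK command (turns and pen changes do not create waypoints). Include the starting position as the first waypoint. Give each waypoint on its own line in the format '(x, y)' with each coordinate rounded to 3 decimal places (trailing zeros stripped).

Executing turtle program step by step:
Start: pos=(0,0), heading=0, pen down
FD 1: (0,0) -> (1,0) [heading=0, draw]
RT 150: heading 0 -> 210
RT 180: heading 210 -> 30
RT 60: heading 30 -> 330
LT 90: heading 330 -> 60
FD 18: (1,0) -> (10,15.588) [heading=60, draw]
RT 180: heading 60 -> 240
RT 120: heading 240 -> 120
Final: pos=(10,15.588), heading=120, 2 segment(s) drawn
Waypoints (3 total):
(0, 0)
(1, 0)
(10, 15.588)

Answer: (0, 0)
(1, 0)
(10, 15.588)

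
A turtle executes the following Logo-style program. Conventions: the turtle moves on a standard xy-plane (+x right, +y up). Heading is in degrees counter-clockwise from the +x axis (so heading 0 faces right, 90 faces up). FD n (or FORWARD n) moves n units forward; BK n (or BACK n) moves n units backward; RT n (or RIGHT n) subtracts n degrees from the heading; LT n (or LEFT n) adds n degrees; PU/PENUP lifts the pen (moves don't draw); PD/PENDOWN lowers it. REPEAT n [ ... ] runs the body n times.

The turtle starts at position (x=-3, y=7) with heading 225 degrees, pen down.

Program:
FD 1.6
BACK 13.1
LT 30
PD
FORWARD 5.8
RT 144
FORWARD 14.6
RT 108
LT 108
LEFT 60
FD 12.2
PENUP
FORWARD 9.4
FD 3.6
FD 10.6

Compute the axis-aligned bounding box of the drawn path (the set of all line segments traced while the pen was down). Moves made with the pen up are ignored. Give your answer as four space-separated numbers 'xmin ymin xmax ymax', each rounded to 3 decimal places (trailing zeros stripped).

Executing turtle program step by step:
Start: pos=(-3,7), heading=225, pen down
FD 1.6: (-3,7) -> (-4.131,5.869) [heading=225, draw]
BK 13.1: (-4.131,5.869) -> (5.132,15.132) [heading=225, draw]
LT 30: heading 225 -> 255
PD: pen down
FD 5.8: (5.132,15.132) -> (3.631,9.529) [heading=255, draw]
RT 144: heading 255 -> 111
FD 14.6: (3.631,9.529) -> (-1.602,23.16) [heading=111, draw]
RT 108: heading 111 -> 3
LT 108: heading 3 -> 111
LT 60: heading 111 -> 171
FD 12.2: (-1.602,23.16) -> (-13.651,25.068) [heading=171, draw]
PU: pen up
FD 9.4: (-13.651,25.068) -> (-22.936,26.539) [heading=171, move]
FD 3.6: (-22.936,26.539) -> (-26.491,27.102) [heading=171, move]
FD 10.6: (-26.491,27.102) -> (-36.961,28.76) [heading=171, move]
Final: pos=(-36.961,28.76), heading=171, 5 segment(s) drawn

Segment endpoints: x in {-13.651, -4.131, -3, -1.602, 3.631, 5.132}, y in {5.869, 7, 9.529, 15.132, 23.16, 25.068}
xmin=-13.651, ymin=5.869, xmax=5.132, ymax=25.068

Answer: -13.651 5.869 5.132 25.068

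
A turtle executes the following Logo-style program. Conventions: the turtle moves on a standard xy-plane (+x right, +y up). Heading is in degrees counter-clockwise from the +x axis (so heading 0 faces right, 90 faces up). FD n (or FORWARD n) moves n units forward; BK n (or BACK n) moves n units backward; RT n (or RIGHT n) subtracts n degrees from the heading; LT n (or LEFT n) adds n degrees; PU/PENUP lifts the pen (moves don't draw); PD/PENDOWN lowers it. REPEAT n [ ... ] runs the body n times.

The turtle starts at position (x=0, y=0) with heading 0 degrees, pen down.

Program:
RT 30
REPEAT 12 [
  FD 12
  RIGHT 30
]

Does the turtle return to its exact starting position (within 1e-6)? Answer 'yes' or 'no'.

Answer: yes

Derivation:
Executing turtle program step by step:
Start: pos=(0,0), heading=0, pen down
RT 30: heading 0 -> 330
REPEAT 12 [
  -- iteration 1/12 --
  FD 12: (0,0) -> (10.392,-6) [heading=330, draw]
  RT 30: heading 330 -> 300
  -- iteration 2/12 --
  FD 12: (10.392,-6) -> (16.392,-16.392) [heading=300, draw]
  RT 30: heading 300 -> 270
  -- iteration 3/12 --
  FD 12: (16.392,-16.392) -> (16.392,-28.392) [heading=270, draw]
  RT 30: heading 270 -> 240
  -- iteration 4/12 --
  FD 12: (16.392,-28.392) -> (10.392,-38.785) [heading=240, draw]
  RT 30: heading 240 -> 210
  -- iteration 5/12 --
  FD 12: (10.392,-38.785) -> (0,-44.785) [heading=210, draw]
  RT 30: heading 210 -> 180
  -- iteration 6/12 --
  FD 12: (0,-44.785) -> (-12,-44.785) [heading=180, draw]
  RT 30: heading 180 -> 150
  -- iteration 7/12 --
  FD 12: (-12,-44.785) -> (-22.392,-38.785) [heading=150, draw]
  RT 30: heading 150 -> 120
  -- iteration 8/12 --
  FD 12: (-22.392,-38.785) -> (-28.392,-28.392) [heading=120, draw]
  RT 30: heading 120 -> 90
  -- iteration 9/12 --
  FD 12: (-28.392,-28.392) -> (-28.392,-16.392) [heading=90, draw]
  RT 30: heading 90 -> 60
  -- iteration 10/12 --
  FD 12: (-28.392,-16.392) -> (-22.392,-6) [heading=60, draw]
  RT 30: heading 60 -> 30
  -- iteration 11/12 --
  FD 12: (-22.392,-6) -> (-12,0) [heading=30, draw]
  RT 30: heading 30 -> 0
  -- iteration 12/12 --
  FD 12: (-12,0) -> (0,0) [heading=0, draw]
  RT 30: heading 0 -> 330
]
Final: pos=(0,0), heading=330, 12 segment(s) drawn

Start position: (0, 0)
Final position: (0, 0)
Distance = 0; < 1e-6 -> CLOSED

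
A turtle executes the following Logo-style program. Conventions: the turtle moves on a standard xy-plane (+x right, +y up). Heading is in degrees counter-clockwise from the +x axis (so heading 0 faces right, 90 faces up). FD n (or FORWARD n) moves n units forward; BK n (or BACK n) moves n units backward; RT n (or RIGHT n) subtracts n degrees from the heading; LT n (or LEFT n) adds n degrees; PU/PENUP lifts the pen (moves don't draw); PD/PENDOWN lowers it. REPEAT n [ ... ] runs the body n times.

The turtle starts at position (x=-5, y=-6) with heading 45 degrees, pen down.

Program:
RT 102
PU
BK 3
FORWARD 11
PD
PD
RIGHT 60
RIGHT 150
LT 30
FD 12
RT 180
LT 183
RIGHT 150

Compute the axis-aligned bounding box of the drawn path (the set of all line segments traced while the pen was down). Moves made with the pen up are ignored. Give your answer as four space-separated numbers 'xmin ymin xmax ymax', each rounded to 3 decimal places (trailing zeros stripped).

Answer: -7.179 -12.709 -0.643 -2.645

Derivation:
Executing turtle program step by step:
Start: pos=(-5,-6), heading=45, pen down
RT 102: heading 45 -> 303
PU: pen up
BK 3: (-5,-6) -> (-6.634,-3.484) [heading=303, move]
FD 11: (-6.634,-3.484) -> (-0.643,-12.709) [heading=303, move]
PD: pen down
PD: pen down
RT 60: heading 303 -> 243
RT 150: heading 243 -> 93
LT 30: heading 93 -> 123
FD 12: (-0.643,-12.709) -> (-7.179,-2.645) [heading=123, draw]
RT 180: heading 123 -> 303
LT 183: heading 303 -> 126
RT 150: heading 126 -> 336
Final: pos=(-7.179,-2.645), heading=336, 1 segment(s) drawn

Segment endpoints: x in {-7.179, -0.643}, y in {-12.709, -2.645}
xmin=-7.179, ymin=-12.709, xmax=-0.643, ymax=-2.645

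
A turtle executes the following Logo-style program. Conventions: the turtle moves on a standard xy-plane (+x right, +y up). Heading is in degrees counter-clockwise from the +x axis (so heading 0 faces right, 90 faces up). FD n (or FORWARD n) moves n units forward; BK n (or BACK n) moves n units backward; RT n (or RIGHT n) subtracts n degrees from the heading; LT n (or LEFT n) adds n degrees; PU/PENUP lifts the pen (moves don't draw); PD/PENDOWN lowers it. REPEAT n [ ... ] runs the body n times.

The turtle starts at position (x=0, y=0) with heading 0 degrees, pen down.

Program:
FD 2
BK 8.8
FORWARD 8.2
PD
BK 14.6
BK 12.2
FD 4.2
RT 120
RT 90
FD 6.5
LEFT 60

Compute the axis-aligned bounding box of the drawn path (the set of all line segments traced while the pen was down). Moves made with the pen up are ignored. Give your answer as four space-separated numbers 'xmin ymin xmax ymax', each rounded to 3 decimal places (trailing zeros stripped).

Answer: -26.829 0 2 3.25

Derivation:
Executing turtle program step by step:
Start: pos=(0,0), heading=0, pen down
FD 2: (0,0) -> (2,0) [heading=0, draw]
BK 8.8: (2,0) -> (-6.8,0) [heading=0, draw]
FD 8.2: (-6.8,0) -> (1.4,0) [heading=0, draw]
PD: pen down
BK 14.6: (1.4,0) -> (-13.2,0) [heading=0, draw]
BK 12.2: (-13.2,0) -> (-25.4,0) [heading=0, draw]
FD 4.2: (-25.4,0) -> (-21.2,0) [heading=0, draw]
RT 120: heading 0 -> 240
RT 90: heading 240 -> 150
FD 6.5: (-21.2,0) -> (-26.829,3.25) [heading=150, draw]
LT 60: heading 150 -> 210
Final: pos=(-26.829,3.25), heading=210, 7 segment(s) drawn

Segment endpoints: x in {-26.829, -25.4, -21.2, -13.2, -6.8, 0, 1.4, 2}, y in {0, 3.25}
xmin=-26.829, ymin=0, xmax=2, ymax=3.25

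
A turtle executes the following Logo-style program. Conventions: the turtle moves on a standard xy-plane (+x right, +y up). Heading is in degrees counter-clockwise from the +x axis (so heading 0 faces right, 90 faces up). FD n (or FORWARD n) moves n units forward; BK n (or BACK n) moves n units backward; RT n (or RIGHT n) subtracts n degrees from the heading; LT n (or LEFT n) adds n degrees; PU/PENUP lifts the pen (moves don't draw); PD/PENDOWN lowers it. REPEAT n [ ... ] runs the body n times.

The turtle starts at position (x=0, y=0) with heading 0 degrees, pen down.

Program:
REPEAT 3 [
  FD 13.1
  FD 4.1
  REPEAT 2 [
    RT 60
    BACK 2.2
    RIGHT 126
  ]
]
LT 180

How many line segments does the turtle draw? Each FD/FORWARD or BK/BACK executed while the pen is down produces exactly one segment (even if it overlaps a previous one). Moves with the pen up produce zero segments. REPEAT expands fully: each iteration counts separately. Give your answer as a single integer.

Executing turtle program step by step:
Start: pos=(0,0), heading=0, pen down
REPEAT 3 [
  -- iteration 1/3 --
  FD 13.1: (0,0) -> (13.1,0) [heading=0, draw]
  FD 4.1: (13.1,0) -> (17.2,0) [heading=0, draw]
  REPEAT 2 [
    -- iteration 1/2 --
    RT 60: heading 0 -> 300
    BK 2.2: (17.2,0) -> (16.1,1.905) [heading=300, draw]
    RT 126: heading 300 -> 174
    -- iteration 2/2 --
    RT 60: heading 174 -> 114
    BK 2.2: (16.1,1.905) -> (16.995,-0.105) [heading=114, draw]
    RT 126: heading 114 -> 348
  ]
  -- iteration 2/3 --
  FD 13.1: (16.995,-0.105) -> (29.809,-2.828) [heading=348, draw]
  FD 4.1: (29.809,-2.828) -> (33.819,-3.681) [heading=348, draw]
  REPEAT 2 [
    -- iteration 1/2 --
    RT 60: heading 348 -> 288
    BK 2.2: (33.819,-3.681) -> (33.139,-1.588) [heading=288, draw]
    RT 126: heading 288 -> 162
    -- iteration 2/2 --
    RT 60: heading 162 -> 102
    BK 2.2: (33.139,-1.588) -> (33.597,-3.74) [heading=102, draw]
    RT 126: heading 102 -> 336
  ]
  -- iteration 3/3 --
  FD 13.1: (33.597,-3.74) -> (45.564,-9.068) [heading=336, draw]
  FD 4.1: (45.564,-9.068) -> (49.31,-10.736) [heading=336, draw]
  REPEAT 2 [
    -- iteration 1/2 --
    RT 60: heading 336 -> 276
    BK 2.2: (49.31,-10.736) -> (49.08,-8.548) [heading=276, draw]
    RT 126: heading 276 -> 150
    -- iteration 2/2 --
    RT 60: heading 150 -> 90
    BK 2.2: (49.08,-8.548) -> (49.08,-10.748) [heading=90, draw]
    RT 126: heading 90 -> 324
  ]
]
LT 180: heading 324 -> 144
Final: pos=(49.08,-10.748), heading=144, 12 segment(s) drawn
Segments drawn: 12

Answer: 12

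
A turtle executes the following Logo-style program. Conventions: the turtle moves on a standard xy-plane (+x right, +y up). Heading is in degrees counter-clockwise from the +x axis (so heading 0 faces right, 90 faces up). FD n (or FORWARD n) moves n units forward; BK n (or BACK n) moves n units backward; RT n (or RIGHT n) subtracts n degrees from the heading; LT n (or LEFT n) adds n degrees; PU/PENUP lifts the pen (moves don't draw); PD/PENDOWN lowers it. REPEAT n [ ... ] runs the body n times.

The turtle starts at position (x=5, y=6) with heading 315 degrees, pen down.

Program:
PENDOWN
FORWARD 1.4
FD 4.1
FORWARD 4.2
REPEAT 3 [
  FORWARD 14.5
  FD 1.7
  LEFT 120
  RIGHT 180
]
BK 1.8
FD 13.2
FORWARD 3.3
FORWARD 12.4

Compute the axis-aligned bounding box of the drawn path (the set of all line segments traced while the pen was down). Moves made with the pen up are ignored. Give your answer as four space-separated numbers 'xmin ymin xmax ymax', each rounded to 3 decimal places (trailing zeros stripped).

Executing turtle program step by step:
Start: pos=(5,6), heading=315, pen down
PD: pen down
FD 1.4: (5,6) -> (5.99,5.01) [heading=315, draw]
FD 4.1: (5.99,5.01) -> (8.889,2.111) [heading=315, draw]
FD 4.2: (8.889,2.111) -> (11.859,-0.859) [heading=315, draw]
REPEAT 3 [
  -- iteration 1/3 --
  FD 14.5: (11.859,-0.859) -> (22.112,-11.112) [heading=315, draw]
  FD 1.7: (22.112,-11.112) -> (23.314,-12.314) [heading=315, draw]
  LT 120: heading 315 -> 75
  RT 180: heading 75 -> 255
  -- iteration 2/3 --
  FD 14.5: (23.314,-12.314) -> (19.561,-26.32) [heading=255, draw]
  FD 1.7: (19.561,-26.32) -> (19.121,-27.962) [heading=255, draw]
  LT 120: heading 255 -> 15
  RT 180: heading 15 -> 195
  -- iteration 3/3 --
  FD 14.5: (19.121,-27.962) -> (5.115,-31.715) [heading=195, draw]
  FD 1.7: (5.115,-31.715) -> (3.473,-32.155) [heading=195, draw]
  LT 120: heading 195 -> 315
  RT 180: heading 315 -> 135
]
BK 1.8: (3.473,-32.155) -> (4.746,-33.428) [heading=135, draw]
FD 13.2: (4.746,-33.428) -> (-4.588,-24.094) [heading=135, draw]
FD 3.3: (-4.588,-24.094) -> (-6.921,-21.76) [heading=135, draw]
FD 12.4: (-6.921,-21.76) -> (-15.689,-12.992) [heading=135, draw]
Final: pos=(-15.689,-12.992), heading=135, 13 segment(s) drawn

Segment endpoints: x in {-15.689, -6.921, -4.588, 3.473, 4.746, 5, 5.115, 5.99, 8.889, 11.859, 19.121, 19.561, 22.112, 23.314}, y in {-33.428, -32.155, -31.715, -27.962, -26.32, -24.094, -21.76, -12.992, -12.314, -11.112, -0.859, 2.111, 5.01, 6}
xmin=-15.689, ymin=-33.428, xmax=23.314, ymax=6

Answer: -15.689 -33.428 23.314 6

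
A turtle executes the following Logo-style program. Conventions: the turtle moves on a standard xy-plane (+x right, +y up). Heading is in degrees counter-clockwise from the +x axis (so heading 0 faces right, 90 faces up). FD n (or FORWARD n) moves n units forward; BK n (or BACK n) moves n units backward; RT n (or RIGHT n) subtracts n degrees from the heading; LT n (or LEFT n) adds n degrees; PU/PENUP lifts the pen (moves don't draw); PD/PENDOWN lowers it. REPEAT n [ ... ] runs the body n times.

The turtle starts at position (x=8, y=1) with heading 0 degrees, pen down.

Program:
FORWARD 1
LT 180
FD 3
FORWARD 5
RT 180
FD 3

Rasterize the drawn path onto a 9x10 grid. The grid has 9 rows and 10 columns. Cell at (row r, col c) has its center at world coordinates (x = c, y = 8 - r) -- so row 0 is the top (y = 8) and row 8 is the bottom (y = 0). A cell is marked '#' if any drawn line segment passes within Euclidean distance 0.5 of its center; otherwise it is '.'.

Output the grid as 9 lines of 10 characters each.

Segment 0: (8,1) -> (9,1)
Segment 1: (9,1) -> (6,1)
Segment 2: (6,1) -> (1,1)
Segment 3: (1,1) -> (4,1)

Answer: ..........
..........
..........
..........
..........
..........
..........
.#########
..........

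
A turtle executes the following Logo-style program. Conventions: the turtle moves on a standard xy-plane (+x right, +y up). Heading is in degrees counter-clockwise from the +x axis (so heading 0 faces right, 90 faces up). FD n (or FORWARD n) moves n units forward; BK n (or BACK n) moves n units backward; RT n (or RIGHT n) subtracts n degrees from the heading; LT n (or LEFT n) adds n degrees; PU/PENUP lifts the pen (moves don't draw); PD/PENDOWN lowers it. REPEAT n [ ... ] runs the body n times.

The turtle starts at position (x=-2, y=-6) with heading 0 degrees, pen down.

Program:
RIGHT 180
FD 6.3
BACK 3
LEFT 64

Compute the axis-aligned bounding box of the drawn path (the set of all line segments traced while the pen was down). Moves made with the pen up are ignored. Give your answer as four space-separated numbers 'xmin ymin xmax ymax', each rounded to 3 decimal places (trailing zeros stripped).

Executing turtle program step by step:
Start: pos=(-2,-6), heading=0, pen down
RT 180: heading 0 -> 180
FD 6.3: (-2,-6) -> (-8.3,-6) [heading=180, draw]
BK 3: (-8.3,-6) -> (-5.3,-6) [heading=180, draw]
LT 64: heading 180 -> 244
Final: pos=(-5.3,-6), heading=244, 2 segment(s) drawn

Segment endpoints: x in {-8.3, -5.3, -2}, y in {-6, -6}
xmin=-8.3, ymin=-6, xmax=-2, ymax=-6

Answer: -8.3 -6 -2 -6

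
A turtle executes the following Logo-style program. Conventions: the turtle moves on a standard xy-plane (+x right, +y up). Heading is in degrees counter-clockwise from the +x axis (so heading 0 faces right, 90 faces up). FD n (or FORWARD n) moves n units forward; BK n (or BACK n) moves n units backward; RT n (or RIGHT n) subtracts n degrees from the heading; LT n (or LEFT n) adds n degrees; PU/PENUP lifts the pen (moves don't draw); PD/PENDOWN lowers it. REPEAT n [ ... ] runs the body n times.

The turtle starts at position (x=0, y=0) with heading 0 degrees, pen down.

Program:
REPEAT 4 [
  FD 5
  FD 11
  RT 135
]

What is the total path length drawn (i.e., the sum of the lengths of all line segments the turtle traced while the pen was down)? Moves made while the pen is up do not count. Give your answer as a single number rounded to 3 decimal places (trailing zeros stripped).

Executing turtle program step by step:
Start: pos=(0,0), heading=0, pen down
REPEAT 4 [
  -- iteration 1/4 --
  FD 5: (0,0) -> (5,0) [heading=0, draw]
  FD 11: (5,0) -> (16,0) [heading=0, draw]
  RT 135: heading 0 -> 225
  -- iteration 2/4 --
  FD 5: (16,0) -> (12.464,-3.536) [heading=225, draw]
  FD 11: (12.464,-3.536) -> (4.686,-11.314) [heading=225, draw]
  RT 135: heading 225 -> 90
  -- iteration 3/4 --
  FD 5: (4.686,-11.314) -> (4.686,-6.314) [heading=90, draw]
  FD 11: (4.686,-6.314) -> (4.686,4.686) [heading=90, draw]
  RT 135: heading 90 -> 315
  -- iteration 4/4 --
  FD 5: (4.686,4.686) -> (8.222,1.151) [heading=315, draw]
  FD 11: (8.222,1.151) -> (16,-6.627) [heading=315, draw]
  RT 135: heading 315 -> 180
]
Final: pos=(16,-6.627), heading=180, 8 segment(s) drawn

Segment lengths:
  seg 1: (0,0) -> (5,0), length = 5
  seg 2: (5,0) -> (16,0), length = 11
  seg 3: (16,0) -> (12.464,-3.536), length = 5
  seg 4: (12.464,-3.536) -> (4.686,-11.314), length = 11
  seg 5: (4.686,-11.314) -> (4.686,-6.314), length = 5
  seg 6: (4.686,-6.314) -> (4.686,4.686), length = 11
  seg 7: (4.686,4.686) -> (8.222,1.151), length = 5
  seg 8: (8.222,1.151) -> (16,-6.627), length = 11
Total = 64

Answer: 64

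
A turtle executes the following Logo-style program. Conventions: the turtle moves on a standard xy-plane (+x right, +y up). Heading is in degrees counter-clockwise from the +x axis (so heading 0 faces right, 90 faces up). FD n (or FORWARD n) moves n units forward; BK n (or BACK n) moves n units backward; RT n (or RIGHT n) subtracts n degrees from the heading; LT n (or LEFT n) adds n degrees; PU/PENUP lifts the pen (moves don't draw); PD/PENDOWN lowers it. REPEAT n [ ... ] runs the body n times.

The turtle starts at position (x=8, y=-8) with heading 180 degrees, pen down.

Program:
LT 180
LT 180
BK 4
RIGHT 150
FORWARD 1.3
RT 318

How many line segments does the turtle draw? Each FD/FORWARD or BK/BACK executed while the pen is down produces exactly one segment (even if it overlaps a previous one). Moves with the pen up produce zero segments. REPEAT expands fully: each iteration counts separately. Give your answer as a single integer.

Answer: 2

Derivation:
Executing turtle program step by step:
Start: pos=(8,-8), heading=180, pen down
LT 180: heading 180 -> 0
LT 180: heading 0 -> 180
BK 4: (8,-8) -> (12,-8) [heading=180, draw]
RT 150: heading 180 -> 30
FD 1.3: (12,-8) -> (13.126,-7.35) [heading=30, draw]
RT 318: heading 30 -> 72
Final: pos=(13.126,-7.35), heading=72, 2 segment(s) drawn
Segments drawn: 2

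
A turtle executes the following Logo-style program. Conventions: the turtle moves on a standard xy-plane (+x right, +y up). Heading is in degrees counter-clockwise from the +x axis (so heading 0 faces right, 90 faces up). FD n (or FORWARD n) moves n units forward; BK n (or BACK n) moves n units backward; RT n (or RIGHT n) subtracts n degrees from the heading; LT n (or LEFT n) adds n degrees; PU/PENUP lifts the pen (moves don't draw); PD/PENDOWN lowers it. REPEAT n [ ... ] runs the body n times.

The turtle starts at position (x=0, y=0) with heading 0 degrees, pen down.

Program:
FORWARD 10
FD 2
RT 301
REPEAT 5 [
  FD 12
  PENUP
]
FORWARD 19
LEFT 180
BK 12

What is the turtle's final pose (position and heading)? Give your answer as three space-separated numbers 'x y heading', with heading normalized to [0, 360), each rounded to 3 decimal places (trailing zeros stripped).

Executing turtle program step by step:
Start: pos=(0,0), heading=0, pen down
FD 10: (0,0) -> (10,0) [heading=0, draw]
FD 2: (10,0) -> (12,0) [heading=0, draw]
RT 301: heading 0 -> 59
REPEAT 5 [
  -- iteration 1/5 --
  FD 12: (12,0) -> (18.18,10.286) [heading=59, draw]
  PU: pen up
  -- iteration 2/5 --
  FD 12: (18.18,10.286) -> (24.361,20.572) [heading=59, move]
  PU: pen up
  -- iteration 3/5 --
  FD 12: (24.361,20.572) -> (30.541,30.858) [heading=59, move]
  PU: pen up
  -- iteration 4/5 --
  FD 12: (30.541,30.858) -> (36.722,41.144) [heading=59, move]
  PU: pen up
  -- iteration 5/5 --
  FD 12: (36.722,41.144) -> (42.902,51.43) [heading=59, move]
  PU: pen up
]
FD 19: (42.902,51.43) -> (52.688,67.716) [heading=59, move]
LT 180: heading 59 -> 239
BK 12: (52.688,67.716) -> (58.868,78.002) [heading=239, move]
Final: pos=(58.868,78.002), heading=239, 3 segment(s) drawn

Answer: 58.868 78.002 239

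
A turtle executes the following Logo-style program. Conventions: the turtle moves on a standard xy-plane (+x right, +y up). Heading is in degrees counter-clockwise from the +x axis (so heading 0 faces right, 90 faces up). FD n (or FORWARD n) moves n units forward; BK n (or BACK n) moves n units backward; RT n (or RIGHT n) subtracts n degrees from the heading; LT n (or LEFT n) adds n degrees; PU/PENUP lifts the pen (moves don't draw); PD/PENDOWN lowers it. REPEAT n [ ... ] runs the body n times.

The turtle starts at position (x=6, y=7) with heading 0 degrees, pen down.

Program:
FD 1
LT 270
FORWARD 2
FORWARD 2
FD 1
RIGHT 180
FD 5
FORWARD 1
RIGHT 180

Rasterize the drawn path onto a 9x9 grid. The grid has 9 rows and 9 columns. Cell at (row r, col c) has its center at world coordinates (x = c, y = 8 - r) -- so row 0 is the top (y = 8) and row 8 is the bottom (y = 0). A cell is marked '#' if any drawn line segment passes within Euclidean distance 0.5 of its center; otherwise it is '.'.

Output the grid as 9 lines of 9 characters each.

Answer: .......#.
......##.
.......#.
.......#.
.......#.
.......#.
.......#.
.........
.........

Derivation:
Segment 0: (6,7) -> (7,7)
Segment 1: (7,7) -> (7,5)
Segment 2: (7,5) -> (7,3)
Segment 3: (7,3) -> (7,2)
Segment 4: (7,2) -> (7,7)
Segment 5: (7,7) -> (7,8)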